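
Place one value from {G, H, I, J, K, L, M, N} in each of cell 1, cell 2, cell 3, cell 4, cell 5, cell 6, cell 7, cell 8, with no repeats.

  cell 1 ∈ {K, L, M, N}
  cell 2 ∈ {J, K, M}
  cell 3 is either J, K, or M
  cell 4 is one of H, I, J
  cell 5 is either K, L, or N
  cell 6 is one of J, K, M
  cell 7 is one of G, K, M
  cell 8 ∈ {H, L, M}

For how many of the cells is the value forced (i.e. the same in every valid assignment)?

3

The 8 variables draw from only 8 values {G, H, I, J, K, L, M, N}, so each is used; only cell 7 can be G, hence cell 7 = G.
Among the 7 still-open variables, I fits only cell 4 (and all 7 values in {H, I, J, K, L, M, N} must be used), so cell 4 = I.
Among the 6 still-open variables, H fits only cell 8 (and all 6 values in {H, J, K, L, M, N} must be used), so cell 8 = H.
cell 2, cell 3, cell 6 between them cover only {J, K, M} — a naked triple. Remove those values from cell 1, cell 5.
Determined: cell 4=I, cell 7=G, cell 8=H. The other cells each still have more than one consistent value. That makes 3.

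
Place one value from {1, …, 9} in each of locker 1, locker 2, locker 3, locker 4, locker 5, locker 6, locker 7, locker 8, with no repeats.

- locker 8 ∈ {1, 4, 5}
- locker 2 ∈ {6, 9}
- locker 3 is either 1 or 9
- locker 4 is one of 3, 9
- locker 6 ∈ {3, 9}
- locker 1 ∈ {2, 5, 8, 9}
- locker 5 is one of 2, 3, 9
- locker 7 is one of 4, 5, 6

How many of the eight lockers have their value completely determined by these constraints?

4

Among the 8 variables, 8 fits only locker 1 (and all 8 values in {1, 2, 3, 4, 5, 6, 8, 9} must be used), so locker 1 = 8.
Among the 7 still-open variables, 2 fits only locker 5 (and all 7 values in {1, 2, 3, 4, 5, 6, 9} must be used), so locker 5 = 2.
locker 4 and locker 6 between them cover only {3, 9} — a naked pair. Remove those values from locker 2, locker 3.
That leaves locker 2 = 6. Eliminate 6 elsewhere: locker 7.
That leaves locker 3 = 1. So locker 8 can't be 1.
Determined: locker 1=8, locker 2=6, locker 3=1, locker 5=2. The other lockers each still have more than one consistent value. That makes 4.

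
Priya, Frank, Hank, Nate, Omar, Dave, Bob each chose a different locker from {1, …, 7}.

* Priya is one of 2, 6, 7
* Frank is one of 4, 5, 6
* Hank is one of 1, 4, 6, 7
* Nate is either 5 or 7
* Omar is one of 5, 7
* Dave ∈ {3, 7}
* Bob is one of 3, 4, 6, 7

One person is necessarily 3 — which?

Dave

The 7 variables draw from only 7 values {1, 2, 3, 4, 5, 6, 7}, so each is used; only Hank can be 1, hence Hank = 1.
The 6 still-open variables together cover exactly {2, 3, 4, 5, 6, 7} — 6 values for 6 variables — and 2 appears only in Priya's list, so Priya = 2.
Nate and Omar between them cover only {5, 7} — a naked pair. Remove those values from Frank, Dave, Bob.
So 3 goes to Dave.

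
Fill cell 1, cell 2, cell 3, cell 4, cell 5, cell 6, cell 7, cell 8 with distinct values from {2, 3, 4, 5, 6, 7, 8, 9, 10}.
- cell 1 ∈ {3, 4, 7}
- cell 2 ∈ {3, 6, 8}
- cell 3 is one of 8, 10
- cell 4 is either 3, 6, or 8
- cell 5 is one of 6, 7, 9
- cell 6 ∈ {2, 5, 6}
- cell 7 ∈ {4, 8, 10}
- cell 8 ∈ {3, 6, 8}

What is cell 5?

cell 2, cell 4, cell 8 between them cover only {3, 6, 8} — a naked triple. Remove those values from cell 1, cell 3, cell 5, cell 6, cell 7.
cell 3's domain is down to {10}, so cell 3 = 10. So cell 7 can't be 10.
That leaves cell 7 = 4. Eliminate 4 elsewhere: cell 1.
cell 1 has just one choice, so cell 1 = 7. Eliminate 7 elsewhere: cell 5.
So cell 5 = 9.

9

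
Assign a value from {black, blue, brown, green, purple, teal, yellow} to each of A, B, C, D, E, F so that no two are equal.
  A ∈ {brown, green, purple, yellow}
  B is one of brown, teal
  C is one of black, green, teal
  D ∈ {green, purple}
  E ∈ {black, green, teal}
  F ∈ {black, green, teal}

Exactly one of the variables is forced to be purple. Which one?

The 6 variables together cover exactly {black, brown, green, purple, teal, yellow} — 6 values for 6 variables — and yellow appears only in A's list, so A = yellow.
The 5 still-open variables draw from only 5 values {black, brown, green, purple, teal}, so each is used; only B can be brown, hence B = brown.
The 4 still-open variables together cover exactly {black, green, purple, teal} — 4 values for 4 variables — and purple appears only in D's list, so D = purple.

D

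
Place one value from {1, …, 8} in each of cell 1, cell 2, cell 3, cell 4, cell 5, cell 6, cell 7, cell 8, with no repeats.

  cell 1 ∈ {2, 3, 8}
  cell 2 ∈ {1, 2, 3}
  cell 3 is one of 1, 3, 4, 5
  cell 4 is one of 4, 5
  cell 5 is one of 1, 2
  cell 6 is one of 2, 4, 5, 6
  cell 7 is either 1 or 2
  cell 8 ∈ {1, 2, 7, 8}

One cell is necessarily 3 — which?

The 8 variables together cover exactly {1, 2, 3, 4, 5, 6, 7, 8} — 8 values for 8 variables — and 6 appears only in cell 6's list, so cell 6 = 6.
Among the 7 still-open variables, 7 fits only cell 8 (and all 7 values in {1, 2, 3, 4, 5, 7, 8} must be used), so cell 8 = 7.
Among the 6 still-open variables, 8 fits only cell 1 (and all 6 values in {1, 2, 3, 4, 5, 8} must be used), so cell 1 = 8.
cell 5 and cell 7 share exactly the 2 values {1, 2}; by pigeonhole those values go to them, so strike 1, 2 from cell 2, cell 3.

cell 2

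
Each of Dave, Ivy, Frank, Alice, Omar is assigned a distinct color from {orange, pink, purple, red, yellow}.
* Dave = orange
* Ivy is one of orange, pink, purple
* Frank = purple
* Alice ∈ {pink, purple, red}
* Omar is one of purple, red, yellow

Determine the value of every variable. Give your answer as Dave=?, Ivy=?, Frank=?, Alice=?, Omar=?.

Dave=orange, Ivy=pink, Frank=purple, Alice=red, Omar=yellow

Dave's domain is down to {orange}, so Dave = orange. Remove orange from Ivy.
Frank's domain is down to {purple}, so Frank = purple. Eliminate purple elsewhere: Ivy, Alice, Omar.
That leaves Ivy = pink. Remove pink from Alice.
Alice must be red (only option left). Eliminate red elsewhere: Omar.
That leaves Omar = yellow.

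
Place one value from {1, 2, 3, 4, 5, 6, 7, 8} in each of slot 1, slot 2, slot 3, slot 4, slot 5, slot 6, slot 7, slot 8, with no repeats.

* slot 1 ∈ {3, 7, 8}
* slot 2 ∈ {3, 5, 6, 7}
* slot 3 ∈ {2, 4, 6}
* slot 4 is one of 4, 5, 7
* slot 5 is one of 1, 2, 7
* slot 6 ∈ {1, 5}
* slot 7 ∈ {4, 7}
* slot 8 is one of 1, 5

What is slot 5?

The 8 variables draw from only 8 values {1, 2, 3, 4, 5, 6, 7, 8}, so each is used; only slot 1 can be 8, hence slot 1 = 8.
The 7 still-open variables draw from only 7 values {1, 2, 3, 4, 5, 6, 7}, so each is used; only slot 2 can be 3, hence slot 2 = 3.
Among the 6 still-open variables, 6 fits only slot 3 (and all 6 values in {1, 2, 4, 5, 6, 7} must be used), so slot 3 = 6.
Among the 5 still-open variables, 2 fits only slot 5 (and all 5 values in {1, 2, 4, 5, 7} must be used), so slot 5 = 2.

2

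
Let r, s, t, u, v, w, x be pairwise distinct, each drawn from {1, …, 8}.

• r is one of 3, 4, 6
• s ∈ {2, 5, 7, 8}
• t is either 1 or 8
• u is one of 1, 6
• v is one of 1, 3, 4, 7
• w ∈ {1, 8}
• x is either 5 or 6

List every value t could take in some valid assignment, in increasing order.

1, 8

The 2 variables t and w are confined to {1, 8}, which locks those values in; drop them from s, u, v.
u's domain is down to {6}, so u = 6. Strike 6 from r, x.
x's domain is down to {5}, so x = 5. Remove 5 from s.
No further eliminations apply; t can still be any of 1, 8.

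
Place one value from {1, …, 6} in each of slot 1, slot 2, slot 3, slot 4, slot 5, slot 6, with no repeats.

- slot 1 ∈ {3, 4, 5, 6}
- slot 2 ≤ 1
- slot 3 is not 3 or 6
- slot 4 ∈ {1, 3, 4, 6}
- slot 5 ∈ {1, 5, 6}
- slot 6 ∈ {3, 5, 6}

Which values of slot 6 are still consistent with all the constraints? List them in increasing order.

3, 5, 6

slot 2 has just one choice, so slot 2 = 1. Strike 1 from slot 3, slot 4, slot 5.
The 5 still-open variables together cover exactly {2, 3, 4, 5, 6} — 5 values for 5 variables — and 2 appears only in slot 3's list, so slot 3 = 2.
No further eliminations apply; slot 6 can still be any of 3, 5, 6.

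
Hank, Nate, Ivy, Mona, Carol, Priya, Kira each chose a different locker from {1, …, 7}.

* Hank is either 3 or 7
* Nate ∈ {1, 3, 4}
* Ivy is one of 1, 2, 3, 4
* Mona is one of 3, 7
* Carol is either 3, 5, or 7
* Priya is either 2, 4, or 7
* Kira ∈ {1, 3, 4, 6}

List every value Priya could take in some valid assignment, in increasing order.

2, 4

The 7 variables draw from only 7 values {1, 2, 3, 4, 5, 6, 7}, so each is used; only Carol can be 5, hence Carol = 5.
The 6 still-open variables draw from only 6 values {1, 2, 3, 4, 6, 7}, so each is used; only Kira can be 6, hence Kira = 6.
Hank and Mona share exactly the 2 values {3, 7}; by pigeonhole those values go to them, so strike 3, 7 from Nate, Ivy, Priya.
No further eliminations apply; Priya can still be any of 2, 4.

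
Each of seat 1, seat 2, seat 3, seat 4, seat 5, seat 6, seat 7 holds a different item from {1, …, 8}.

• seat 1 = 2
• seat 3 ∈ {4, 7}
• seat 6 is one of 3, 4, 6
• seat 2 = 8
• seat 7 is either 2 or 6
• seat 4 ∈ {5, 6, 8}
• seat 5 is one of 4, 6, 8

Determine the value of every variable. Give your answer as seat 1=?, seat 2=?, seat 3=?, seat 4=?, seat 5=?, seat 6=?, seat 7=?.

seat 1=2, seat 2=8, seat 3=7, seat 4=5, seat 5=4, seat 6=3, seat 7=6

seat 1's domain is down to {2}, so seat 1 = 2. Strike 2 from seat 7.
seat 2 must be 8 (only option left). Strike 8 from seat 4, seat 5.
seat 7 must be 6 (only option left). Remove 6 from seat 4, seat 5, seat 6.
seat 4 must be 5 (only option left).
seat 5's domain is down to {4}, so seat 5 = 4. Strike 4 from seat 3, seat 6.
seat 6's domain is down to {3}, so seat 6 = 3.
That leaves seat 3 = 7.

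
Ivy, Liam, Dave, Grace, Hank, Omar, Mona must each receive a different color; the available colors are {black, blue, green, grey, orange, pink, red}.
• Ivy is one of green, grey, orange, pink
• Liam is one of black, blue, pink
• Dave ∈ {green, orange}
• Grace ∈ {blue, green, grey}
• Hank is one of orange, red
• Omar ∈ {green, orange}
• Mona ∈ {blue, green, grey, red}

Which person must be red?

Among the 7 variables, black fits only Liam (and all 7 values in {black, blue, green, grey, orange, pink, red} must be used), so Liam = black.
The 6 still-open variables draw from only 6 values {blue, green, grey, orange, pink, red}, so each is used; only Ivy can be pink, hence Ivy = pink.
The 2 variables Dave and Omar are confined to {green, orange}, which locks those values in; drop them from Grace, Hank, Mona.
So red goes to Hank.

Hank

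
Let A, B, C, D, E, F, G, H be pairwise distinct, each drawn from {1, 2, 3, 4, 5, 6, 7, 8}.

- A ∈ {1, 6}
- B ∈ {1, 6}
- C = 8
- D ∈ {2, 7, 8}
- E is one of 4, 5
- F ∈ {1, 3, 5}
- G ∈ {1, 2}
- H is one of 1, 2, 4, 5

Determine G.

C's domain is down to {8}, so C = 8. Strike 8 from D.
The 7 still-open variables together cover exactly {1, 2, 3, 4, 5, 6, 7} — 7 values for 7 variables — and 3 appears only in F's list, so F = 3.
Among the 6 still-open variables, 7 fits only D (and all 6 values in {1, 2, 4, 5, 6, 7} must be used), so D = 7.
A and B between them cover only {1, 6} — a naked pair. Remove those values from G, H.
So G = 2.

2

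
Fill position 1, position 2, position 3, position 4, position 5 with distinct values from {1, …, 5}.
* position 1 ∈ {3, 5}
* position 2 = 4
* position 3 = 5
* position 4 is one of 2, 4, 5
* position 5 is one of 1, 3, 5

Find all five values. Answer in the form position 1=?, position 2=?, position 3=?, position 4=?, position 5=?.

position 2's domain is down to {4}, so position 2 = 4. Eliminate 4 elsewhere: position 4.
position 3 must be 5 (only option left). Strike 5 from position 1, position 4, position 5.
That leaves position 4 = 2.
That leaves position 1 = 3. Remove 3 from position 5.
position 5's domain is down to {1}, so position 5 = 1.

position 1=3, position 2=4, position 3=5, position 4=2, position 5=1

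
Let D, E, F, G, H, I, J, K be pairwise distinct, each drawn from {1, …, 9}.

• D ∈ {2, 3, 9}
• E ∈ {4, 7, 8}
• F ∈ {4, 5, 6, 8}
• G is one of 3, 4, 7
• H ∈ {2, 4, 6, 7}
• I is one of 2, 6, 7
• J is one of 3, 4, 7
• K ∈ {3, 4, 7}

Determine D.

9

Among the 8 variables, 5 fits only F (and all 8 values in {2, 3, 4, 5, 6, 7, 8, 9} must be used), so F = 5.
Among the 7 still-open variables, 8 fits only E (and all 7 values in {2, 3, 4, 6, 7, 8, 9} must be used), so E = 8.
The 6 still-open variables together cover exactly {2, 3, 4, 6, 7, 9} — 6 values for 6 variables — and 9 appears only in D's list, so D = 9.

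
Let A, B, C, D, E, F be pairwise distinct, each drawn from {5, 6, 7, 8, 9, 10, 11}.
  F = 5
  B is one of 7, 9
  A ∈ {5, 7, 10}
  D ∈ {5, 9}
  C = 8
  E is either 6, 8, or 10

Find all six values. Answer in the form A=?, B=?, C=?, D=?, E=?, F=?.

A=10, B=7, C=8, D=9, E=6, F=5

C has just one choice, so C = 8. So E can't be 8.
F must be 5 (only option left). Eliminate 5 elsewhere: A, D.
D's domain is down to {9}, so D = 9. Remove 9 from B.
B must be 7 (only option left). Strike 7 from A.
That leaves A = 10. Strike 10 from E.
E's domain is down to {6}, so E = 6.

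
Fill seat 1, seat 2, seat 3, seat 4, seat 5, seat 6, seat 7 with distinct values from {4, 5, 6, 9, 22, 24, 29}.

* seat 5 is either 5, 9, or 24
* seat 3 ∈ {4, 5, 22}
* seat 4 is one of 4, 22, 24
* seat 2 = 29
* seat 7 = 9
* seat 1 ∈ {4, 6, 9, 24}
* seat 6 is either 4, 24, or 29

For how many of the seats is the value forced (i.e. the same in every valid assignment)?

seat 2 has just one choice, so seat 2 = 29. So seat 6 can't be 29.
seat 7 has just one choice, so seat 7 = 9. Eliminate 9 elsewhere: seat 1, seat 5.
The 5 still-open variables together cover exactly {4, 5, 6, 22, 24} — 5 values for 5 variables — and 6 appears only in seat 1's list, so seat 1 = 6.
Determined: seat 1=6, seat 2=29, seat 7=9. The other seats each still have more than one consistent value. That makes 3.

3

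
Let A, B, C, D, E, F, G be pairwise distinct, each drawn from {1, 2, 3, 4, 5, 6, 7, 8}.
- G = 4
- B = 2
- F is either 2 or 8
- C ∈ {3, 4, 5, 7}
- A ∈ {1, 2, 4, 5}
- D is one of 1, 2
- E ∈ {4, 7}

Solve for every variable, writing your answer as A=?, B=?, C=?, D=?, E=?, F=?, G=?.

A=5, B=2, C=3, D=1, E=7, F=8, G=4

B's domain is down to {2}, so B = 2. Strike 2 from A, D, F.
That leaves D = 1. Strike 1 from A.
F must be 8 (only option left).
G must be 4 (only option left). So A, C, E can't be 4.
A's domain is down to {5}, so A = 5. Remove 5 from C.
E must be 7 (only option left). Strike 7 from C.
C has just one choice, so C = 3.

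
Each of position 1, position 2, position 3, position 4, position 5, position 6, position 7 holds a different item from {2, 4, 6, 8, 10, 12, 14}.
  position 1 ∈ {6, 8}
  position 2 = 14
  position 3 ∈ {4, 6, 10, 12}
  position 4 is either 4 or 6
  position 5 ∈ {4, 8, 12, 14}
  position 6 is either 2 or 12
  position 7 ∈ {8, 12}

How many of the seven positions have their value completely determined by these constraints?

position 2 must be 14 (only option left). So position 5 can't be 14.
The 6 still-open variables draw from only 6 values {2, 4, 6, 8, 10, 12}, so each is used; only position 6 can be 2, hence position 6 = 2.
Among the 5 still-open variables, 10 fits only position 3 (and all 5 values in {4, 6, 8, 10, 12} must be used), so position 3 = 10.
Determined: position 2=14, position 3=10, position 6=2. The other positions each still have more than one consistent value. That makes 3.

3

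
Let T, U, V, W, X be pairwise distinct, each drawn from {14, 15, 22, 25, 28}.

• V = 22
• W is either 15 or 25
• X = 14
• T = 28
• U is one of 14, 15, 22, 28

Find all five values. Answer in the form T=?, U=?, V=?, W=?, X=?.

T=28, U=15, V=22, W=25, X=14

T has just one choice, so T = 28. So U can't be 28.
V has just one choice, so V = 22. Strike 22 from U.
X has just one choice, so X = 14. Strike 14 from U.
That leaves U = 15. So W can't be 15.
W must be 25 (only option left).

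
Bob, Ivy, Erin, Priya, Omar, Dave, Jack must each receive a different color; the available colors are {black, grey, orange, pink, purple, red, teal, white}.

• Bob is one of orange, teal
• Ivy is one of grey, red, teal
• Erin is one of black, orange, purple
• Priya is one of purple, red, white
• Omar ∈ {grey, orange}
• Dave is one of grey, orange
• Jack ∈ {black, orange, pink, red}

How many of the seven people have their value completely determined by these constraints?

Omar and Dave share exactly the 2 values {grey, orange}; by pigeonhole those values go to them, so strike grey, orange from Bob, Ivy, Erin, Jack.
Bob must be teal (only option left). Strike teal from Ivy.
Ivy's domain is down to {red}, so Ivy = red. Strike red from Priya, Jack.
Determined: Bob=teal, Ivy=red. The other people each still have more than one consistent value. That makes 2.

2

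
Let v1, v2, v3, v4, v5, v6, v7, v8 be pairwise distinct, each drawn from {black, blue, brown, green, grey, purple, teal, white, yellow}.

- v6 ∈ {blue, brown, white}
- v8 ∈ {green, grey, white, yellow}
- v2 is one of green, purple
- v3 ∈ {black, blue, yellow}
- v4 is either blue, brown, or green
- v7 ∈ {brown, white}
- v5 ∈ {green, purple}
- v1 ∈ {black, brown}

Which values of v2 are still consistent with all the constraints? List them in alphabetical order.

green, purple

The 8 variables together cover exactly {black, blue, brown, green, grey, purple, white, yellow} — 8 values for 8 variables — and grey appears only in v8's list, so v8 = grey.
The 7 still-open variables together cover exactly {black, blue, brown, green, purple, white, yellow} — 7 values for 7 variables — and yellow appears only in v3's list, so v3 = yellow.
The 6 still-open variables together cover exactly {black, blue, brown, green, purple, white} — 6 values for 6 variables — and black appears only in v1's list, so v1 = black.
v2 and v5 between them cover only {green, purple} — a naked pair. Remove those values from v4.
No further eliminations apply; v2 can still be any of green, purple.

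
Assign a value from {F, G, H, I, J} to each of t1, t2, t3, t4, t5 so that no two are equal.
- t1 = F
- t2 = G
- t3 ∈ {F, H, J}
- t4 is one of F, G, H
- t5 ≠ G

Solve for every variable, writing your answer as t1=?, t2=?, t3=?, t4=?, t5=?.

t1's domain is down to {F}, so t1 = F. Remove F from t3, t4, t5.
t2 must be G (only option left). Eliminate G elsewhere: t4.
t4's domain is down to {H}, so t4 = H. Eliminate H elsewhere: t3, t5.
t3's domain is down to {J}, so t3 = J. Strike J from t5.
t5 must be I (only option left).

t1=F, t2=G, t3=J, t4=H, t5=I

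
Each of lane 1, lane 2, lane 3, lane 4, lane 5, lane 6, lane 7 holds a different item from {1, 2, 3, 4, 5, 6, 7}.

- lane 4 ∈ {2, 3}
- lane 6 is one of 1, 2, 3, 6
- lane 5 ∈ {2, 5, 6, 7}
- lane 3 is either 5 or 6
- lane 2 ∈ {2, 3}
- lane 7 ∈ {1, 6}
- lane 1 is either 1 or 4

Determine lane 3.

5

Among the 7 variables, 4 fits only lane 1 (and all 7 values in {1, 2, 3, 4, 5, 6, 7} must be used), so lane 1 = 4.
Among the 6 still-open variables, 7 fits only lane 5 (and all 6 values in {1, 2, 3, 5, 6, 7} must be used), so lane 5 = 7.
The 5 still-open variables draw from only 5 values {1, 2, 3, 5, 6}, so each is used; only lane 3 can be 5, hence lane 3 = 5.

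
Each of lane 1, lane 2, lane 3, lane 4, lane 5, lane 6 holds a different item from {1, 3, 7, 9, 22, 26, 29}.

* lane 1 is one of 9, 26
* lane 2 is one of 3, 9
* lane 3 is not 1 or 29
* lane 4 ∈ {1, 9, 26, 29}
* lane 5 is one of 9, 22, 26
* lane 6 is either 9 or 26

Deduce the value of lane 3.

The 2 variables lane 1 and lane 6 are confined to {9, 26}, which locks those values in; drop them from lane 2, lane 3, lane 4, lane 5.
That leaves lane 2 = 3. Eliminate 3 elsewhere: lane 3.
lane 5's domain is down to {22}, so lane 5 = 22. Strike 22 from lane 3.
So lane 3 = 7.

7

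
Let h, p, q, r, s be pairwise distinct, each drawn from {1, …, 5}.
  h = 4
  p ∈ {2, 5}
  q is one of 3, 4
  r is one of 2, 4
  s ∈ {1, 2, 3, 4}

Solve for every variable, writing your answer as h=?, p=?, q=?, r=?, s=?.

h must be 4 (only option left). Remove 4 from q, r, s.
q's domain is down to {3}, so q = 3. So s can't be 3.
r must be 2 (only option left). So p, s can't be 2.
That leaves s = 1.
That leaves p = 5.

h=4, p=5, q=3, r=2, s=1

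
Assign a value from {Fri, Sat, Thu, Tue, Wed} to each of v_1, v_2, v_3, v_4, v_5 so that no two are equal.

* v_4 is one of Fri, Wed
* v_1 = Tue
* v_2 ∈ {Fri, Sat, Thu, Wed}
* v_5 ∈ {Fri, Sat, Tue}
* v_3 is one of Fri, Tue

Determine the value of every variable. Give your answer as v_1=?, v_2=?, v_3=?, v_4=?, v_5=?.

v_1 has just one choice, so v_1 = Tue. Eliminate Tue elsewhere: v_3, v_5.
v_3's domain is down to {Fri}, so v_3 = Fri. Remove Fri from v_2, v_4, v_5.
That leaves v_4 = Wed. Remove Wed from v_2.
v_5's domain is down to {Sat}, so v_5 = Sat. Remove Sat from v_2.
v_2 has just one choice, so v_2 = Thu.

v_1=Tue, v_2=Thu, v_3=Fri, v_4=Wed, v_5=Sat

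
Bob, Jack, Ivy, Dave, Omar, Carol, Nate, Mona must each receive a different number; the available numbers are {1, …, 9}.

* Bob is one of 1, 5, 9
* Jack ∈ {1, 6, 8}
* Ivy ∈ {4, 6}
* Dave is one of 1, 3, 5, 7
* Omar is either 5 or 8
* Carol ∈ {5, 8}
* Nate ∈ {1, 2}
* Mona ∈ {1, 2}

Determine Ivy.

Omar and Carol share exactly the 2 values {5, 8}; by pigeonhole those values go to them, so strike 5, 8 from Bob, Jack, Dave.
The 2 variables Nate and Mona are confined to {1, 2}, which locks those values in; drop them from Bob, Jack, Dave.
That leaves Bob = 9.
Jack must be 6 (only option left). Remove 6 from Ivy.
So Ivy = 4.

4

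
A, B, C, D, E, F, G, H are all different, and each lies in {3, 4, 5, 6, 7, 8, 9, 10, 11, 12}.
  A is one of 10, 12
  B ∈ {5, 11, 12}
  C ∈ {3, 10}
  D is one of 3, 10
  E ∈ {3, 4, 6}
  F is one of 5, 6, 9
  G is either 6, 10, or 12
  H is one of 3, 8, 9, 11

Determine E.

4

The 2 variables C and D are confined to {3, 10}, which locks those values in; drop them from A, E, G, H.
A has just one choice, so A = 12. Eliminate 12 elsewhere: B, G.
That leaves G = 6. So E, F can't be 6.
So E = 4.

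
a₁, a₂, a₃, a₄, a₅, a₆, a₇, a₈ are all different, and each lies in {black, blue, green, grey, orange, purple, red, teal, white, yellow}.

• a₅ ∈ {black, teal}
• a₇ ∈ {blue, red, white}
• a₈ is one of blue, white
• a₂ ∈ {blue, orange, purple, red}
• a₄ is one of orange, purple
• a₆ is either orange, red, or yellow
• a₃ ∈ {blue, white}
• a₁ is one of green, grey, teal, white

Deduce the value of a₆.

a₃ and a₈ share exactly the 2 values {blue, white}; by pigeonhole those values go to them, so strike blue, white from a₁, a₂, a₇.
a₇ has just one choice, so a₇ = red. Strike red from a₂, a₆.
The 2 variables a₂ and a₄ are confined to {orange, purple}, which locks those values in; drop them from a₆.
So a₆ = yellow.

yellow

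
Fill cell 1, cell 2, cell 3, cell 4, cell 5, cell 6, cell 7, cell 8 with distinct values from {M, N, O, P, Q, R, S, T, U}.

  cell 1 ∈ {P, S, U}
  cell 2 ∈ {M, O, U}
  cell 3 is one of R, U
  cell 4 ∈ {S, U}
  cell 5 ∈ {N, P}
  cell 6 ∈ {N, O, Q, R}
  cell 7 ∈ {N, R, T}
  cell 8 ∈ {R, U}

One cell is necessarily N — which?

The 2 variables cell 3 and cell 8 are confined to {R, U}, which locks those values in; drop them from cell 1, cell 2, cell 4, cell 6, cell 7.
cell 4 must be S (only option left). Strike S from cell 1.
cell 1's domain is down to {P}, so cell 1 = P. Strike P from cell 5.
So N goes to cell 5.

cell 5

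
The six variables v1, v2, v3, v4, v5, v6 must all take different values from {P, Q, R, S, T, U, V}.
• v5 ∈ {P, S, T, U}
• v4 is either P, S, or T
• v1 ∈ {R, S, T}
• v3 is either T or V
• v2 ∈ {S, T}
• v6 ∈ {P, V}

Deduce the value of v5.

Among the 6 variables, R fits only v1 (and all 6 values in {P, R, S, T, U, V} must be used), so v1 = R.
The 5 still-open variables draw from only 5 values {P, S, T, U, V}, so each is used; only v5 can be U, hence v5 = U.

U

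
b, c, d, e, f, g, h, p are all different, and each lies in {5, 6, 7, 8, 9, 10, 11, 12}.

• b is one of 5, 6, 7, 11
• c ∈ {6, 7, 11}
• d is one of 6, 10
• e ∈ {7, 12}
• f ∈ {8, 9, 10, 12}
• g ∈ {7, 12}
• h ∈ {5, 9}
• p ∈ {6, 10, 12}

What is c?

Among the 8 variables, 8 fits only f (and all 8 values in {5, 6, 7, 8, 9, 10, 11, 12} must be used), so f = 8.
The 7 still-open variables together cover exactly {5, 6, 7, 9, 10, 11, 12} — 7 values for 7 variables — and 9 appears only in h's list, so h = 9.
The 6 still-open variables together cover exactly {5, 6, 7, 10, 11, 12} — 6 values for 6 variables — and 5 appears only in b's list, so b = 5.
The 5 still-open variables together cover exactly {6, 7, 10, 11, 12} — 5 values for 5 variables — and 11 appears only in c's list, so c = 11.

11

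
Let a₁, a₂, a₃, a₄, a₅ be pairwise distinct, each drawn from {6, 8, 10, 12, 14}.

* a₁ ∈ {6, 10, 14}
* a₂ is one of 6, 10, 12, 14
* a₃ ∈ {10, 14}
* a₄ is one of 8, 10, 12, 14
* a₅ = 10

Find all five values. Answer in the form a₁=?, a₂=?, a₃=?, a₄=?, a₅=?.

a₅'s domain is down to {10}, so a₅ = 10. So a₁, a₂, a₃, a₄ can't be 10.
a₃ must be 14 (only option left). Eliminate 14 elsewhere: a₁, a₂, a₄.
a₁ has just one choice, so a₁ = 6. Remove 6 from a₂.
a₂ must be 12 (only option left). Eliminate 12 elsewhere: a₄.
a₄ has just one choice, so a₄ = 8.

a₁=6, a₂=12, a₃=14, a₄=8, a₅=10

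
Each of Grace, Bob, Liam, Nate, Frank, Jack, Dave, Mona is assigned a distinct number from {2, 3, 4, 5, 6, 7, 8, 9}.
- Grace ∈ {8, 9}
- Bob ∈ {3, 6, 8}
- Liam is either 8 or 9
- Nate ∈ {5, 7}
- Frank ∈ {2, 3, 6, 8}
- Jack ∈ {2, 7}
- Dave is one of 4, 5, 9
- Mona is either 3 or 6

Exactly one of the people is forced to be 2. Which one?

The 8 variables draw from only 8 values {2, 3, 4, 5, 6, 7, 8, 9}, so each is used; only Dave can be 4, hence Dave = 4.
The 7 still-open variables draw from only 7 values {2, 3, 5, 6, 7, 8, 9}, so each is used; only Nate can be 5, hence Nate = 5.
The 6 still-open variables together cover exactly {2, 3, 6, 7, 8, 9} — 6 values for 6 variables — and 7 appears only in Jack's list, so Jack = 7.
The 5 still-open variables draw from only 5 values {2, 3, 6, 8, 9}, so each is used; only Frank can be 2, hence Frank = 2.

Frank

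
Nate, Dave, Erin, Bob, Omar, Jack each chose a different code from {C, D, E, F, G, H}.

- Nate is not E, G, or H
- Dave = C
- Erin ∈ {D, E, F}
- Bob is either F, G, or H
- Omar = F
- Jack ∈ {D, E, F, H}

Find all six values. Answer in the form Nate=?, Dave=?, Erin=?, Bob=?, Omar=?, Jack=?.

Dave's domain is down to {C}, so Dave = C. Strike C from Nate.
Omar's domain is down to {F}, so Omar = F. Remove F from Nate, Erin, Bob, Jack.
Nate's domain is down to {D}, so Nate = D. So Erin, Jack can't be D.
Erin must be E (only option left). Strike E from Jack.
Jack has just one choice, so Jack = H. Strike H from Bob.
That leaves Bob = G.

Nate=D, Dave=C, Erin=E, Bob=G, Omar=F, Jack=H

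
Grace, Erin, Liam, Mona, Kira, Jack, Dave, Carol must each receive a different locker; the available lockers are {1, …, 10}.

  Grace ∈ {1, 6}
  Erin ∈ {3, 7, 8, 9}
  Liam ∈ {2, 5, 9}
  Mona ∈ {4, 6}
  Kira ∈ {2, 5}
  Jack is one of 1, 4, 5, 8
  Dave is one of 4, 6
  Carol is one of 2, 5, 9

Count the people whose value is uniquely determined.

The 2 variables Mona and Dave are confined to {4, 6}, which locks those values in; drop them from Grace, Jack.
Grace's domain is down to {1}, so Grace = 1. So Jack can't be 1.
The 3 variables Liam, Kira, Carol are confined to {2, 5, 9}, which locks those values in; drop them from Erin, Jack.
Jack must be 8 (only option left). Strike 8 from Erin.
Determined: Grace=1, Jack=8. The other people each still have more than one consistent value. That makes 2.

2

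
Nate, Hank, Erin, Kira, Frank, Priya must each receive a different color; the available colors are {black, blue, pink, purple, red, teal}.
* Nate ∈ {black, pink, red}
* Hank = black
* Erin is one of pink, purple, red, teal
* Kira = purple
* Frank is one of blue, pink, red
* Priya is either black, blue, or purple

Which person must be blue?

Priya

Hank has just one choice, so Hank = black. Strike black from Nate, Priya.
That leaves Kira = purple. So Erin, Priya can't be purple.
So blue goes to Priya.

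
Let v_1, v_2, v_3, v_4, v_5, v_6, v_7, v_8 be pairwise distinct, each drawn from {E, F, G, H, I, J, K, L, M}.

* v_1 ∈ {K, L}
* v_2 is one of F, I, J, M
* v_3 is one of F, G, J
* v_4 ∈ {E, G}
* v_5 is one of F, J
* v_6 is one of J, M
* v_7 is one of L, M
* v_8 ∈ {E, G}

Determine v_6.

M

The 8 variables together cover exactly {E, F, G, I, J, K, L, M} — 8 values for 8 variables — and I appears only in v_2's list, so v_2 = I.
The 7 still-open variables together cover exactly {E, F, G, J, K, L, M} — 7 values for 7 variables — and K appears only in v_1's list, so v_1 = K.
Among the 6 still-open variables, L fits only v_7 (and all 6 values in {E, F, G, J, L, M} must be used), so v_7 = L.
The 5 still-open variables together cover exactly {E, F, G, J, M} — 5 values for 5 variables — and M appears only in v_6's list, so v_6 = M.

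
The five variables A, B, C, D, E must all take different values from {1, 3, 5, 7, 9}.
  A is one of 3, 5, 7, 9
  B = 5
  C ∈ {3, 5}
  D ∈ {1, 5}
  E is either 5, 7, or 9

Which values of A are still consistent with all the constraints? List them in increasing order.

B's domain is down to {5}, so B = 5. Eliminate 5 elsewhere: A, C, D, E.
C must be 3 (only option left). Remove 3 from A.
D's domain is down to {1}, so D = 1.
No further eliminations apply; A can still be any of 7, 9.

7, 9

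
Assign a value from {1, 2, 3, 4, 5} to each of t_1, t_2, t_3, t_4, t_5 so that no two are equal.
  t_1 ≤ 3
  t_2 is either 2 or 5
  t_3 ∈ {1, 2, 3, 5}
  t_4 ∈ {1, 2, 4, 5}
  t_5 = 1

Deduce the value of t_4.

t_5 must be 1 (only option left). Eliminate 1 elsewhere: t_1, t_3, t_4.
The 4 still-open variables draw from only 4 values {2, 3, 4, 5}, so each is used; only t_4 can be 4, hence t_4 = 4.

4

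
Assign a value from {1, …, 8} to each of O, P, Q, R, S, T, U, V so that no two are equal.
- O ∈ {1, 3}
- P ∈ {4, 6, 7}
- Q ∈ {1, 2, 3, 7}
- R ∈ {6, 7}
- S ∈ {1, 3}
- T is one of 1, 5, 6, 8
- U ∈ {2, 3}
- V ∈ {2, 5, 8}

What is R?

6

Among the 8 variables, 4 fits only P (and all 8 values in {1, 2, 3, 4, 5, 6, 7, 8} must be used), so P = 4.
O and S between them cover only {1, 3} — a naked pair. Remove those values from Q, T, U.
U's domain is down to {2}, so U = 2. Strike 2 from Q, V.
Q has just one choice, so Q = 7. Strike 7 from R.
So R = 6.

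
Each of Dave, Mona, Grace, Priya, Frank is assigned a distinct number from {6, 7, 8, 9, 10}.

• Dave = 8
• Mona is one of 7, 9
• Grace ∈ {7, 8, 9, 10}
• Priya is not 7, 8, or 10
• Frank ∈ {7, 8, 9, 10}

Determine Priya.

Dave must be 8 (only option left). Remove 8 from Grace, Frank.
The 4 still-open variables draw from only 4 values {6, 7, 9, 10}, so each is used; only Priya can be 6, hence Priya = 6.

6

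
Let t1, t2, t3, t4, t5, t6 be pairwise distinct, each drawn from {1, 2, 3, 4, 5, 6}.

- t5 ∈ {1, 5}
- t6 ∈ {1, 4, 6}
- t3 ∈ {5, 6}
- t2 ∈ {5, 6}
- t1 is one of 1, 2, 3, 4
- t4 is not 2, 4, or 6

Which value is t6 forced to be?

Among the 6 variables, 2 fits only t1 (and all 6 values in {1, 2, 3, 4, 5, 6} must be used), so t1 = 2.
The 5 still-open variables together cover exactly {1, 3, 4, 5, 6} — 5 values for 5 variables — and 3 appears only in t4's list, so t4 = 3.
Among the 4 still-open variables, 4 fits only t6 (and all 4 values in {1, 4, 5, 6} must be used), so t6 = 4.

4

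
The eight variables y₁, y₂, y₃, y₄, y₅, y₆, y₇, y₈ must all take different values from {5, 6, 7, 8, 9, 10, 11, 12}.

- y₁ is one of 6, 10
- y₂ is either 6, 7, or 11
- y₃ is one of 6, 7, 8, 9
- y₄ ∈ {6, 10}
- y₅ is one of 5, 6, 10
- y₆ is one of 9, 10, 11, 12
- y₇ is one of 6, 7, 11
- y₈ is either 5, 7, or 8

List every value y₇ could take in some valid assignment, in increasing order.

The 8 variables together cover exactly {5, 6, 7, 8, 9, 10, 11, 12} — 8 values for 8 variables — and 12 appears only in y₆'s list, so y₆ = 12.
The 7 still-open variables draw from only 7 values {5, 6, 7, 8, 9, 10, 11}, so each is used; only y₃ can be 9, hence y₃ = 9.
The 6 still-open variables draw from only 6 values {5, 6, 7, 8, 10, 11}, so each is used; only y₈ can be 8, hence y₈ = 8.
The 5 still-open variables together cover exactly {5, 6, 7, 10, 11} — 5 values for 5 variables — and 5 appears only in y₅'s list, so y₅ = 5.
The 2 variables y₁ and y₄ are confined to {6, 10}, which locks those values in; drop them from y₂, y₇.
No further eliminations apply; y₇ can still be any of 7, 11.

7, 11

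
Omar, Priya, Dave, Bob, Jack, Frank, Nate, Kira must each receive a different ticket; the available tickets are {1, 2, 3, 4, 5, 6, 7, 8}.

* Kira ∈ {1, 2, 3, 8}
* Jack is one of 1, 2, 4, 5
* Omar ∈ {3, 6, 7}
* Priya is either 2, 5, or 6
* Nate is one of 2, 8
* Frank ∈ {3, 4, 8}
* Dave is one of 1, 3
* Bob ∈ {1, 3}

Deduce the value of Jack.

The 8 variables draw from only 8 values {1, 2, 3, 4, 5, 6, 7, 8}, so each is used; only Omar can be 7, hence Omar = 7.
Among the 7 still-open variables, 6 fits only Priya (and all 7 values in {1, 2, 3, 4, 5, 6, 8} must be used), so Priya = 6.
The 6 still-open variables draw from only 6 values {1, 2, 3, 4, 5, 8}, so each is used; only Jack can be 5, hence Jack = 5.

5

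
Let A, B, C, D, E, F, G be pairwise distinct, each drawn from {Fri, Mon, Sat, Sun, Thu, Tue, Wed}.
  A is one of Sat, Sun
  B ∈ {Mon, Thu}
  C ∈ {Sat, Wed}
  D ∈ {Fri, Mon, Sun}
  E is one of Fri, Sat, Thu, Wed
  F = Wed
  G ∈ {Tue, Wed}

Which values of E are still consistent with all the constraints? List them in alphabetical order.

F has just one choice, so F = Wed. So C, E, G can't be Wed.
G's domain is down to {Tue}, so G = Tue.
That leaves C = Sat. Eliminate Sat elsewhere: A, E.
A's domain is down to {Sun}, so A = Sun. So D can't be Sun.
No further eliminations apply; E can still be any of Fri, Thu.

Fri, Thu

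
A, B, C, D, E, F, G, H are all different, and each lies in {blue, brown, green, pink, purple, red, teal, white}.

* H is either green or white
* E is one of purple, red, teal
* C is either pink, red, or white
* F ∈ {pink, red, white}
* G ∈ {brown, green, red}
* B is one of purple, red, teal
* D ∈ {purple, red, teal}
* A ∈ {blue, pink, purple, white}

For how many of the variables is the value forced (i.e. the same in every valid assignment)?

Among the 8 variables, blue fits only A (and all 8 values in {blue, brown, green, pink, purple, red, teal, white} must be used), so A = blue.
The 7 still-open variables together cover exactly {brown, green, pink, purple, red, teal, white} — 7 values for 7 variables — and brown appears only in G's list, so G = brown.
The 6 still-open variables draw from only 6 values {green, pink, purple, red, teal, white}, so each is used; only H can be green, hence H = green.
The 3 variables B, D, E are confined to {purple, red, teal}, which locks those values in; drop them from C, F.
Determined: A=blue, G=brown, H=green. The other variables each still have more than one consistent value. That makes 3.

3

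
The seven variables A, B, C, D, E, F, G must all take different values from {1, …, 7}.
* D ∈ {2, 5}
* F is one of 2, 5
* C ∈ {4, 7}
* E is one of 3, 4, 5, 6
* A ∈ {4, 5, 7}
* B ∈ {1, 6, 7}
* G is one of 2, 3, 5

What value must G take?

3

The 7 variables draw from only 7 values {1, 2, 3, 4, 5, 6, 7}, so each is used; only B can be 1, hence B = 1.
Among the 6 still-open variables, 6 fits only E (and all 6 values in {2, 3, 4, 5, 6, 7} must be used), so E = 6.
Among the 5 still-open variables, 3 fits only G (and all 5 values in {2, 3, 4, 5, 7} must be used), so G = 3.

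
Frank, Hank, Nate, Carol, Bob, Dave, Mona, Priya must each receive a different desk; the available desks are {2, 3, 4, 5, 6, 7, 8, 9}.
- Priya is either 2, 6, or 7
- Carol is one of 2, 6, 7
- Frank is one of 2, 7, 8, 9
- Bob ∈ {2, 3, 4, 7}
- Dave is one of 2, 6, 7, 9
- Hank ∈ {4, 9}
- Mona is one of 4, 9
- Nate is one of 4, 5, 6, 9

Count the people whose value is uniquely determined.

The 8 variables draw from only 8 values {2, 3, 4, 5, 6, 7, 8, 9}, so each is used; only Bob can be 3, hence Bob = 3.
The 7 still-open variables together cover exactly {2, 4, 5, 6, 7, 8, 9} — 7 values for 7 variables — and 5 appears only in Nate's list, so Nate = 5.
The 6 still-open variables draw from only 6 values {2, 4, 6, 7, 8, 9}, so each is used; only Frank can be 8, hence Frank = 8.
Hank and Mona share exactly the 2 values {4, 9}; by pigeonhole those values go to them, so strike 4, 9 from Dave.
Determined: Frank=8, Nate=5, Bob=3. The other people each still have more than one consistent value. That makes 3.

3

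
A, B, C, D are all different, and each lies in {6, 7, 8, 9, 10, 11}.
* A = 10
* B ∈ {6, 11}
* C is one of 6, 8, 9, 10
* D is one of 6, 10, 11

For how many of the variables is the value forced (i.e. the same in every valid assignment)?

A has just one choice, so A = 10. Eliminate 10 elsewhere: C, D.
B and D between them cover only {6, 11} — a naked pair. Remove those values from C.
Determined: A=10. The other variables each still have more than one consistent value. That makes 1.

1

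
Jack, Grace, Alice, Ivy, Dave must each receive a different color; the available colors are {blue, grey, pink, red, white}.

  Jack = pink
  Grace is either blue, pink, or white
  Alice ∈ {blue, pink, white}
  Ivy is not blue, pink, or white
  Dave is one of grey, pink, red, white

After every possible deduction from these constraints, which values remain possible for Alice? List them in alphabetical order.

blue, white

Jack has just one choice, so Jack = pink. Strike pink from Grace, Alice, Dave.
The 2 variables Grace and Alice are confined to {blue, white}, which locks those values in; drop them from Dave.
No further eliminations apply; Alice can still be any of blue, white.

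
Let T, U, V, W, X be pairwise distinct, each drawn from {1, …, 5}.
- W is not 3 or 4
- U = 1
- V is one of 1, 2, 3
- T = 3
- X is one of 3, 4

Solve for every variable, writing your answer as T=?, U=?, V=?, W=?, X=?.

T=3, U=1, V=2, W=5, X=4

T's domain is down to {3}, so T = 3. Eliminate 3 elsewhere: V, X.
U has just one choice, so U = 1. So V, W can't be 1.
V has just one choice, so V = 2. Remove 2 from W.
W must be 5 (only option left).
That leaves X = 4.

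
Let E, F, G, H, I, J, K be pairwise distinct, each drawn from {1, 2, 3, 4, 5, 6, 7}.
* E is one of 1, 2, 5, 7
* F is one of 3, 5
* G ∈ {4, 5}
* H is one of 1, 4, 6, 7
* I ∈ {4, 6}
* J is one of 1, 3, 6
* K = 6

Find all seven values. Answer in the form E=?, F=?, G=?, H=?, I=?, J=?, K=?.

E=2, F=3, G=5, H=7, I=4, J=1, K=6

K must be 6 (only option left). Strike 6 from H, I, J.
I must be 4 (only option left). Strike 4 from G, H.
G's domain is down to {5}, so G = 5. So E, F can't be 5.
F must be 3 (only option left). So J can't be 3.
J has just one choice, so J = 1. Eliminate 1 elsewhere: E, H.
H's domain is down to {7}, so H = 7. So E can't be 7.
That leaves E = 2.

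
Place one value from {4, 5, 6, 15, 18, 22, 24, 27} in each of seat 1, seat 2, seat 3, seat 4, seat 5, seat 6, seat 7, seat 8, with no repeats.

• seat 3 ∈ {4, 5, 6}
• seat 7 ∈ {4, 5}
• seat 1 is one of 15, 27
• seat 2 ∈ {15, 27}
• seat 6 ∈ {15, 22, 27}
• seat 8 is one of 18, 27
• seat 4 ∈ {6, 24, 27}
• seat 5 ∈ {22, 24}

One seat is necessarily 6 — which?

seat 4

The 8 variables draw from only 8 values {4, 5, 6, 15, 18, 22, 24, 27}, so each is used; only seat 8 can be 18, hence seat 8 = 18.
seat 1 and seat 2 between them cover only {15, 27} — a naked pair. Remove those values from seat 4, seat 6.
seat 6's domain is down to {22}, so seat 6 = 22. So seat 5 can't be 22.
That leaves seat 5 = 24. Strike 24 from seat 4.
So 6 goes to seat 4.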